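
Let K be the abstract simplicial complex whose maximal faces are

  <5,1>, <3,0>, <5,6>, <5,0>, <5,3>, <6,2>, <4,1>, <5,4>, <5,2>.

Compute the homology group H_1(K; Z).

K has 7 vertices, 9 edges.
rank ∂_1 = 6, rank ∂_2 = 0 ⇒ b_1 = 9 − 6 − 0 = 3. So H_1 = Z^3.

H_1 = Z^3.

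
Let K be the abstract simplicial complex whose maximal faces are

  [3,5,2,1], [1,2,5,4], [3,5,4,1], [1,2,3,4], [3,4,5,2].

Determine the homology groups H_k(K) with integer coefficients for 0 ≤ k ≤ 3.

H_0 = Z,  H_1 = 0,  H_2 = 0,  H_3 = Z.

We work with the vertex ordering 1 < 2 < 3 < 4 < 5. The simplices of K, each written with vertices in increasing order, are:

  0-simplices (5): [1], [2], [3], [4], [5]
  1-simplices (10): [1,2], [1,3], [1,4], [1,5], [2,3], [2,4], [2,5], [3,4], [3,5], [4,5]
  2-simplices (10): [1,2,3], [1,2,4], [1,2,5], [1,3,4], [1,3,5], [1,4,5], [2,3,4], [2,3,5], [2,4,5], [3,4,5]
  3-simplices (5): [1,2,3,4], [1,2,3,5], [1,2,4,5], [1,3,4,5], [2,3,4,5]

so the chain groups are C_0 ≅ Z^5, C_1 ≅ Z^10, C_2 ≅ Z^10, C_3 ≅ Z^5.

∂_1: C_1 → C_0 sends each edge [p,q] (with p < q) to q − p.
As a 5×10 matrix over Z this has rank 4, with invariant factors (1,1,1,1).

Boundary ∂_2: C_2 → C_1 acts by ∂[p,q,r] = [q,r] − [p,r] + [p,q]. For instance
  ∂[2,3,5] = [3,5] − [2,5] + [2,3],
  ∂[1,3,4] = [3,4] − [1,4] + [1,3].
The resulting 10×10 matrix has rank 6, and its Smith normal form has invariant factors (1,1,1,1,1,1).

∂_3: C_3 → C_2 sends each 3-simplex σ to the alternating sum Σ_i (−1)^i (σ with its i-th vertex removed). For instance
  ∂[1,3,4,5] = [3,4,5] − [1,4,5] + [1,3,5] − [1,3,4],
  ∂[1,2,3,5] = [2,3,5] − [1,3,5] + [1,2,5] − [1,2,3].
The resulting 10×5 matrix has rank 4, and its Smith normal form has invariant factors (1,1,1,1).

Reading off H_k = ker ∂_k / im ∂_{k+1}:

  H_0: rank C_0 − rank ∂_1 = 5 − 4 = 1, and the invariant factors of ∂_1 are all 1, so H_0 ≅ Z.
  H_1: rank ker ∂_1 − rank ∂_2 = (10 − 4) − 6 = 0, and the invariant factors of ∂_2 are all 1, so H_1 ≅ 0.
  H_2: rank ker ∂_2 − rank ∂_3 = (10 − 6) − 4 = 0, and the invariant factors of ∂_3 are all 1, so H_2 ≅ 0.
  H_3: rank ker ∂_3 − rank ∂_4 = (5 − 4) − 0 = 1, and there is no ∂_4, so H_3 ≅ Z.

As a check, the Euler characteristic is 5 − 10 + 10 − 5 = 0, which agrees with 1 − 0 + 0 − 1 = 0.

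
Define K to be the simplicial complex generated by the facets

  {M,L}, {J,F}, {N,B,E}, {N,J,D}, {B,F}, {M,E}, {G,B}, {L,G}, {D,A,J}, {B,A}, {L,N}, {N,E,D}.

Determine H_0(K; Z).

Take the total order A < B < D < E < F < G < J < L < M < N on the vertex set. Then K (dimension 2) consists of the simplices:

  0-simplices (10): A, B, D, E, F, G, J, L, M, N
  1-simplices (17): AB, AD, AJ, BE, BF, BG, BN, DE, DJ, DN, EM, EN, FJ, GL, JN, LM, LN
  2-simplices (4): ADJ, BEN, DEN, DJN

so the chain groups are C_0 ≅ Z^10, C_1 ≅ Z^17, C_2 ≅ Z^4.

Boundary ∂_1: C_1 → C_0 maps an edge to its endpoints' difference, ∂[p,q] = q − p. For instance
  ∂BG = G − B.
The 10×17 boundary matrix has rank 9 and Smith normal form diag(1,1,1,1,1,1,1,1,1).

Boundary ∂_2: C_2 → C_1 sends each 2-simplex [p,q,r] to [q,r] − [p,r] + [p,q]. For instance
  ∂BEN = EN − BN + BE,
  ∂DEN = EN − DN + DE.
As a 17×4 matrix over Z this has rank 4, with invariant factors (1,1,1,1).

Reading off H_k = ker ∂_k / im ∂_{k+1}:

  H_0: rank C_0 − rank ∂_1 = 10 − 9 = 1, and the invariant factors of ∂_1 are all 1, so H_0 = Z.

H_0 = Z.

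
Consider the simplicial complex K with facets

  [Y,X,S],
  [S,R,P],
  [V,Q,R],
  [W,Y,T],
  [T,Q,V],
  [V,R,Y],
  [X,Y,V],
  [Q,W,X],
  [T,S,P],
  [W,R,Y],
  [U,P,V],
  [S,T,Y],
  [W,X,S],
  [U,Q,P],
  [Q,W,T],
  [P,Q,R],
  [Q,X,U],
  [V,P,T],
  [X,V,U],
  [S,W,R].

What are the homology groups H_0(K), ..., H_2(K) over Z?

Take the total order P < Q < R < S < T < U < V < W < X < Y on the vertex set. Then K (dimension 2) consists of the simplices:

  0-simplices (10): P, Q, R, S, T, U, V, W, X, Y
  1-simplices (30): PQ, PR, PS, PT, PU, PV, QR, QT, QU, QV, QW, QX, RS, RV, RW, RY, ST, SW, SX, SY, TV, TW, TY, UV, UX, VX, VY, WX, WY, XY
  2-simplices (20): PQR, PQU, PRS, PST, PTV, PUV, QRV, QTV, QTW, QUX, QWX, RSW, RVY, RWY, STY, SWX, SXY, TWY, UVX, VXY

Hence C_0 ≅ Z^10, C_1 ≅ Z^30, C_2 ≅ Z^20.

∂_1: C_1 → C_0 maps an edge to its endpoints' difference, ∂[p,q] = q − p. For instance
  ∂SW = W − S.
As a 10×30 matrix over Z this has rank 9, with invariant factors (1,1,1,1,1,1,1,1,1).

∂_2: C_2 → C_1 maps a triangle to the signed sum of its edges. For instance
  ∂PRS = RS − PS + PR,
  ∂TWY = WY − TY + TW.
This gives a 30×20 integer matrix of rank 20; reducing to Smith normal form yields diagonal entries (1,1,1,1,1,1,1,1,1,1,1,1,1,1,1,1,1,1,1,2).

From H_k ≅ ker(∂_k) / im(∂_{k+1}) we obtain:

  H_0: rank C_0 − rank ∂_1 = 10 − 9 = 1, and the invariant factors of ∂_1 are all 1, so H_0 = Z.
  H_1: rank ker ∂_1 − rank ∂_2 = (30 − 9) − 20 = 1, and ∂_2 has invariant factor 2 > 1, so H_1 = Z ⊕ Z/2Z.
  H_2: rank ker ∂_2 − rank ∂_3 = (20 − 20) − 0 = 0, and there is no ∂_3, so H_2 = 0.

(K is a triangulation of the Klein bottle.)

H_0 = Z,  H_1 = Z ⊕ Z/2Z,  H_2 = 0.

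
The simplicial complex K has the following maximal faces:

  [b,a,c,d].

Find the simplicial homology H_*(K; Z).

H_0 = Z,  H_1 = 0,  H_2 = 0,  H_3 = 0.

We work with the vertex ordering a < b < c < d. The simplices of K, each written with vertices in increasing order, are:

  0-simplices (4): a, b, c, d
  1-simplices (6): ab, ac, ad, bc, bd, cd
  2-simplices (4): abc, abd, acd, bcd
  3-simplices (1): abcd

so the chain groups are C_0 ≅ Z^4, C_1 ≅ Z^6, C_2 ≅ Z^4, C_3 ≅ Z^1.

Boundary ∂_1: C_1 → C_0 sends each edge [p,q] (with p < q) to q − p.
This gives a 4×6 integer matrix of rank 3; reducing to Smith normal form yields diagonal entries (1,1,1).

∂_2: C_2 → C_1 maps a triangle to the signed sum of its edges. For instance
  ∂abd = bd − ad + ab,
  ∂abc = bc − ac + ab.
The resulting 6×4 matrix has rank 3, and its Smith normal form has invariant factors (1,1,1).

Boundary ∂_3: C_3 → C_2 sends each 3-simplex σ to the alternating sum Σ_i (−1)^i (σ with its i-th vertex removed). For instance
  ∂abcd = bcd − acd + abd − abc.
This gives a 4×1 integer matrix of rank 1; reducing to Smith normal form yields diagonal entries (1).

Computing H_k = (kernel of ∂_k) / (image of ∂_{k+1}):

  H_0: rank C_0 − rank ∂_1 = 4 − 3 = 1, and the invariant factors of ∂_1 are all 1, so H_0 = Z.
  H_1: rank ker ∂_1 − rank ∂_2 = (6 − 3) − 3 = 0, and the invariant factors of ∂_2 are all 1, so H_1 = 0.
  H_2: rank ker ∂_2 − rank ∂_3 = (4 − 3) − 1 = 0, and the invariant factors of ∂_3 are all 1, so H_2 = 0.
  H_3: rank ker ∂_3 − rank ∂_4 = (1 − 1) − 0 = 0, and there is no ∂_4, so H_3 = 0.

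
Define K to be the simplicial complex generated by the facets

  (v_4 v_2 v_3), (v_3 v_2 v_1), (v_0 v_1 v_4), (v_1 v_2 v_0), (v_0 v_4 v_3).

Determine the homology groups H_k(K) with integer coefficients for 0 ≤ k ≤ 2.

H_0 ≅ Z,  H_1 ≅ Z,  H_2 = 0.

K has 5 vertices, 10 edges, 5 triangles.
rank ∂_0 = 0, rank ∂_1 = 4 ⇒ b_0 = 5 − 0 − 4 = 1; all invariant factors of ∂_1 are 1 so no torsion. So H_0 = Z.
rank ∂_1 = 4, rank ∂_2 = 5 ⇒ b_1 = 10 − 4 − 5 = 1; all invariant factors of ∂_2 are 1 so no torsion. So H_1 = Z.
rank ∂_2 = 5, rank ∂_3 = 0 ⇒ b_2 = 5 − 5 − 0 = 0. So H_2 = 0.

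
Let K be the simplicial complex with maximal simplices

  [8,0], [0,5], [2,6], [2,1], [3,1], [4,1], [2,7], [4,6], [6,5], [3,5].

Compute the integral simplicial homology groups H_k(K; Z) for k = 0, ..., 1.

We work with the vertex ordering 0 < 1 < 2 < 3 < 4 < 5 < 6 < 7 < 8. The simplices of K, each written with vertices in increasing order, are:

  0-simplices (9): [0], [1], [2], [3], [4], [5], [6], [7], [8]
  1-simplices (10): [0,5], [0,8], [1,2], [1,3], [1,4], [2,6], [2,7], [3,5], [4,6], [5,6]

Hence C_0 ≅ Z^9, C_1 ≅ Z^10.

Boundary ∂_1: C_1 → C_0 is given by ∂[p,q] = [q] − [p]. For instance
  ∂[0,5] = [5] − [0].
As a 9×10 matrix over Z this has rank 8, with invariant factors (1,1,1,1,1,1,1,1).

Now H_k = ker ∂_k / im ∂_{k+1}, so:

  H_0: rank C_0 − rank ∂_1 = 9 − 8 = 1, and the invariant factors of ∂_1 are all 1, so H_0 = Z.
  H_1: rank ker ∂_1 − rank ∂_2 = (10 − 8) − 0 = 2, and there is no ∂_2, so H_1 = Z^2.

H_0 ≅ Z,  H_1 ≅ Z^2.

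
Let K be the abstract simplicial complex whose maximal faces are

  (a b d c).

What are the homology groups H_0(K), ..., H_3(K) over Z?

Fix the vertex order a < b < c < d and write every simplex with vertices in increasing order. Then dim K = 3 and the simplices of K are:

  0-simplices (4): a, b, c, d
  1-simplices (6): ab, ac, ad, bc, bd, cd
  2-simplices (4): abc, abd, acd, bcd
  3-simplices (1): abcd

so the chain groups are C_0 ≅ Z^4, C_1 ≅ Z^6, C_2 ≅ Z^4, C_3 ≅ Z^1.

Boundary ∂_1: C_1 → C_0 is given by ∂[p,q] = [q] − [p]. For instance
  ∂ad = d − a.
As a 4×6 matrix over Z this has rank 3, with invariant factors (1,1,1).

∂_2: C_2 → C_1 maps a triangle to the signed sum of its edges. For instance
  ∂bcd = cd − bd + bc,
  ∂abd = bd − ad + ab.
The resulting 6×4 matrix has rank 3, and its Smith normal form has invariant factors (1,1,1).

Boundary ∂_3: C_3 → C_2 sends each 3-simplex σ to the alternating sum Σ_i (−1)^i (σ with its i-th vertex removed). For instance
  ∂abcd = bcd − acd + abd − abc.
The 4×1 boundary matrix has rank 1 and Smith normal form diag(1).

From H_k ≅ ker(∂_k) / im(∂_{k+1}) we obtain:

  H_0: rank C_0 − rank ∂_1 = 4 − 3 = 1, and the invariant factors of ∂_1 are all 1, so H_0 = Z.
  H_1: rank ker ∂_1 − rank ∂_2 = (6 − 3) − 3 = 0, and the invariant factors of ∂_2 are all 1, so H_1 = 0.
  H_2: rank ker ∂_2 − rank ∂_3 = (4 − 3) − 1 = 0, and the invariant factors of ∂_3 are all 1, so H_2 = 0.
  H_3: rank ker ∂_3 − rank ∂_4 = (1 − 1) − 0 = 0, and there is no ∂_4, so H_3 = 0.

As a check, the Euler characteristic is 4 − 6 + 4 − 1 = 1, which agrees with 1 − 0 + 0 − 0 = 1.

H_0 ≅ Z,  H_1 = 0,  H_2 = 0,  H_3 = 0.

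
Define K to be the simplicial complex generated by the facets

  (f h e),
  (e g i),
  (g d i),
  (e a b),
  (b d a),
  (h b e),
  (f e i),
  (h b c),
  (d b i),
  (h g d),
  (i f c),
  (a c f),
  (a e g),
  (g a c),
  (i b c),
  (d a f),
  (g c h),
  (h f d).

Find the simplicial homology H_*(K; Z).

We work with the vertex ordering a < b < c < d < e < f < g < h < i. The simplices of K, each written with vertices in increasing order, are:

  0-simplices (9): a, b, c, d, e, f, g, h, i
  1-simplices (27): ab, ac, ad, ae, af, ag, bc, bd, be, bh, bi, cf, cg, ch, ci, df, dg, dh, di, ef, eg, eh, ei, fh, fi, gh, gi
  2-simplices (18): abd, abe, acf, acg, adf, aeg, bch, bci, bdi, beh, cfi, cgh, dfh, dgh, dgi, efh, efi, egi

Hence C_0 ≅ Z^9, C_1 ≅ Z^27, C_2 ≅ Z^18.

The boundary map ∂_1: C_1 → C_0 sends each edge [p,q] (with p < q) to q − p. For instance
  ∂ac = c − a.
As a 9×27 matrix over Z this has rank 8, with invariant factors (1,1,1,1,1,1,1,1).

The boundary map ∂_2: C_2 → C_1 maps a triangle to the signed sum of its edges. For instance
  ∂adf = df − af + ad,
  ∂abe = be − ae + ab.
As a 27×18 matrix over Z this has rank 17, with invariant factors (1,1,1,1,1,1,1,1,1,1,1,1,1,1,1,1,1).

Reading off H_k = ker ∂_k / im ∂_{k+1}:

  H_0: rank C_0 − rank ∂_1 = 9 − 8 = 1, and the invariant factors of ∂_1 are all 1, so H_0 ≅ Z.
  H_1: rank ker ∂_1 − rank ∂_2 = (27 − 8) − 17 = 2, and the invariant factors of ∂_2 are all 1, so H_1 ≅ Z^2.
  H_2: rank ker ∂_2 − rank ∂_3 = (18 − 17) − 0 = 1, and there is no ∂_3, so H_2 ≅ Z.

(K is a triangulation of the torus T^2.)

H_0 ≅ Z,  H_1 ≅ Z^2,  H_2 ≅ Z.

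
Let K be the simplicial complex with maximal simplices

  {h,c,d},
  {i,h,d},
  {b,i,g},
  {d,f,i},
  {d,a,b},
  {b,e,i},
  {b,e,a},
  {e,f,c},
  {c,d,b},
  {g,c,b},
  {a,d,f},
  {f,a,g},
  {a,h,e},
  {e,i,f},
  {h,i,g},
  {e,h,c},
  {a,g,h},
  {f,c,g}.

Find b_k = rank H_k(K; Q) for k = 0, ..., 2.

b_0 = 1, b_1 = 2, b_2 = 1.

Fix the vertex order a < b < c < d < e < f < g < h < i and write every simplex with vertices in increasing order. Then dim K = 2 and the simplices of K are:

  0-simplices (9): a, b, c, d, e, f, g, h, i
  1-simplices (27): ab, ad, ae, af, ag, ah, bc, bd, be, bg, bi, cd, ce, cf, cg, ch, df, dh, di, ef, eh, ei, fg, fi, gh, gi, hi
  2-simplices (18): abd, abe, adf, aeh, afg, agh, bcd, bcg, bei, bgi, cdh, cef, ceh, cfg, dfi, dhi, efi, ghi

Hence C_0 ≅ Z^9, C_1 ≅ Z^27, C_2 ≅ Z^18.

Boundary ∂_1: C_1 → C_0 is given by ∂[p,q] = [q] − [p].
The 9×27 boundary matrix has rank 8 and Smith normal form diag(1,1,1,1,1,1,1,1).

∂_2: C_2 → C_1 sends each 2-simplex [p,q,r] to [q,r] − [p,r] + [p,q]. For instance
  ∂abd = bd − ad + ab,
  ∂aeh = eh − ah + ae.
As a 27×18 matrix over Z this has rank 17, with invariant factors (1,1,1,1,1,1,1,1,1,1,1,1,1,1,1,1,1).

Computing H_k = (kernel of ∂_k) / (image of ∂_{k+1}):

  H_0: rank C_0 − rank ∂_1 = 9 − 8 = 1, and the invariant factors of ∂_1 are all 1, so H_0 = Z.
  H_1: rank ker ∂_1 − rank ∂_2 = (27 − 8) − 17 = 2, and the invariant factors of ∂_2 are all 1, so H_1 = Z^2.
  H_2: rank ker ∂_2 − rank ∂_3 = (18 − 17) − 0 = 1, and there is no ∂_3, so H_2 = Z.

As a check, the Euler characteristic is 9 − 27 + 18 = 0, which agrees with 1 − 2 + 1 = 0.

Hence the Betti numbers are b_0 = 1, b_1 = 2, b_2 = 1.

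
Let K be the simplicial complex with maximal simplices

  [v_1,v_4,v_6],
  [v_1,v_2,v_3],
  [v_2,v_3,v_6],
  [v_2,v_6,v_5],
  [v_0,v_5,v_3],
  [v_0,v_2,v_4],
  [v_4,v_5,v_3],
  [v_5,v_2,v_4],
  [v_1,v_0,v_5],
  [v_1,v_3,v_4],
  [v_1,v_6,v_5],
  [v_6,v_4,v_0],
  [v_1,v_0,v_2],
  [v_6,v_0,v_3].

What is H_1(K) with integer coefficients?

H_1 ≅ Z^2.

Fix the vertex order v_0 < v_1 < v_2 < v_3 < v_4 < v_5 < v_6 and write every simplex with vertices in increasing order. Then dim K = 2 and the simplices of K are:

  0-simplices (7): [v_0], [v_1], [v_2], [v_3], [v_4], [v_5], [v_6]
  1-simplices (21): (21 of them)
  2-simplices (14): (14 of them)

Hence C_0 ≅ Z^7, C_1 ≅ Z^21, C_2 ≅ Z^14.

∂_1: C_1 → C_0 sends each edge [p,q] (with p < q) to q − p.
As a 7×21 matrix over Z this has rank 6, with invariant factors (1,1,1,1,1,1).

∂_2: C_2 → C_1 maps a triangle to the signed sum of its edges. For instance
  ∂[v_1,v_5,v_6] = [v_5,v_6] − [v_1,v_6] + [v_1,v_5],
  ∂[v_2,v_4,v_5] = [v_4,v_5] − [v_2,v_5] + [v_2,v_4].
The 21×14 boundary matrix has rank 13 and Smith normal form diag(1,1,1,1,1,1,1,1,1,1,1,1,1).

Reading off H_k = ker ∂_k / im ∂_{k+1}:

  H_1: rank ker ∂_1 − rank ∂_2 = (21 − 6) − 13 = 2, and the invariant factors of ∂_2 are all 1, so H_1 = Z^2.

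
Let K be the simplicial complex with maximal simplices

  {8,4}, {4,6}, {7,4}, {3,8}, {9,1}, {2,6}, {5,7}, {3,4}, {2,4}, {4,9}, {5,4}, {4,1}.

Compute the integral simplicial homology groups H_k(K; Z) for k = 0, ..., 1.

Order the vertices as 1 < 2 < 3 < 4 < 5 < 6 < 7 < 8 < 9. Listing each simplex with vertices in this order, K has dimension 1 with simplices:

  0-simplices (9): [1], [2], [3], [4], [5], [6], [7], [8], [9]
  1-simplices (12): [1,4], [1,9], [2,4], [2,6], [3,4], [3,8], [4,5], [4,6], [4,7], [4,8], [4,9], [5,7]

so the chain groups are C_0 ≅ Z^9, C_1 ≅ Z^12.

The boundary map ∂_1: C_1 → C_0 is given by ∂[p,q] = [q] − [p]. For instance
  ∂[4,7] = [7] − [4].
As a 9×12 matrix over Z this has rank 8, with invariant factors (1,1,1,1,1,1,1,1).

From H_k ≅ ker(∂_k) / im(∂_{k+1}) we obtain:

  H_0: rank C_0 − rank ∂_1 = 9 − 8 = 1, and the invariant factors of ∂_1 are all 1, so H_0 ≅ Z.
  H_1: rank ker ∂_1 − rank ∂_2 = (12 − 8) − 0 = 4, and there is no ∂_2, so H_1 ≅ Z^4.

H_0 ≅ Z,  H_1 ≅ Z^4.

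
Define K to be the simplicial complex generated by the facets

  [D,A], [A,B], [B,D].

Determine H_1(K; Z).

H_1 = Z.

Order the vertices as A < B < D. Listing each simplex with vertices in this order, K has dimension 1 with simplices:

  0-simplices (3): A, B, D
  1-simplices (3): AB, AD, BD

Hence C_0 ≅ Z^3, C_1 ≅ Z^3.

∂_1: C_1 → C_0 is given by ∂[p,q] = [q] − [p]. For instance
  ∂AD = D − A.
As a 3×3 matrix over Z this has rank 2, with invariant factors (1,1).

From H_k ≅ ker(∂_k) / im(∂_{k+1}) we obtain:

  H_1: rank ker ∂_1 − rank ∂_2 = (3 − 2) − 0 = 1, and there is no ∂_2, so H_1 = Z.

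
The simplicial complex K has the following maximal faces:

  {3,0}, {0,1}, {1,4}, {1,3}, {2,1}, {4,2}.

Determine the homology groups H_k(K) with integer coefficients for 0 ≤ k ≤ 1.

Take the total order 0 < 1 < 2 < 3 < 4 on the vertex set. Then K (dimension 1) consists of the simplices:

  0-simplices (5): [0], [1], [2], [3], [4]
  1-simplices (6): [0,1], [0,3], [1,2], [1,3], [1,4], [2,4]

so the chain groups are C_0 ≅ Z^5, C_1 ≅ Z^6.

Boundary ∂_1: C_1 → C_0 maps an edge to its endpoints' difference, ∂[p,q] = q − p.
The resulting 5×6 matrix has rank 4, and its Smith normal form has invariant factors (1,1,1,1).

Computing H_k = (kernel of ∂_k) / (image of ∂_{k+1}):

  H_0: rank C_0 − rank ∂_1 = 5 − 4 = 1, and the invariant factors of ∂_1 are all 1, so H_0 = Z.
  H_1: rank ker ∂_1 − rank ∂_2 = (6 − 4) − 0 = 2, and there is no ∂_2, so H_1 = Z^2.

H_0 ≅ Z,  H_1 ≅ Z^2.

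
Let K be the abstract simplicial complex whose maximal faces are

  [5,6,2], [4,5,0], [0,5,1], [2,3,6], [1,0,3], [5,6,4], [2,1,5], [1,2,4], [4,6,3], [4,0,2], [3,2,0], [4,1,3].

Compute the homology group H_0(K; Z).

H_0 ≅ Z.

Fix the vertex order 0 < 1 < 2 < 3 < 4 < 5 < 6 and write every simplex with vertices in increasing order. Then dim K = 2 and the simplices of K are:

  0-simplices (7): [0], [1], [2], [3], [4], [5], [6]
  1-simplices (18): [0,1], [0,2], [0,3], [0,4], [0,5], [1,2], [1,3], [1,4], [1,5], [2,3], [2,4], [2,5], [2,6], [3,4], [3,6], [4,5], [4,6], [5,6]
  2-simplices (12): [0,1,3], [0,1,5], [0,2,3], [0,2,4], [0,4,5], [1,2,4], [1,2,5], [1,3,4], [2,3,6], [2,5,6], [3,4,6], [4,5,6]

Hence C_0 ≅ Z^7, C_1 ≅ Z^18, C_2 ≅ Z^12.

Boundary ∂_1: C_1 → C_0 sends each edge [p,q] (with p < q) to q − p. For instance
  ∂[2,5] = [5] − [2].
This gives a 7×18 integer matrix of rank 6; reducing to Smith normal form yields diagonal entries (1,1,1,1,1,1).

Boundary ∂_2: C_2 → C_1 sends each 2-simplex [p,q,r] to [q,r] − [p,r] + [p,q]. For instance
  ∂[2,5,6] = [5,6] − [2,6] + [2,5],
  ∂[0,1,5] = [1,5] − [0,5] + [0,1].
This gives a 18×12 integer matrix of rank 12; reducing to Smith normal form yields diagonal entries (1,1,1,1,1,1,1,1,1,1,1,2).

Now H_k = ker ∂_k / im ∂_{k+1}, so:

  H_0: rank C_0 − rank ∂_1 = 7 − 6 = 1, and the invariant factors of ∂_1 are all 1, so H_0 = Z.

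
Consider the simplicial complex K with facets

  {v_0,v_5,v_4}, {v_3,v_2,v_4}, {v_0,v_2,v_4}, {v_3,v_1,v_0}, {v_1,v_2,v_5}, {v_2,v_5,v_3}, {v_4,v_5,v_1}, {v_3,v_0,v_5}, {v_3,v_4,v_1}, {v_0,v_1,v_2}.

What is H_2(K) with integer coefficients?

H_2 = 0.

K has 6 vertices, 15 edges, 10 triangles.
rank ∂_2 = 10, rank ∂_3 = 0 ⇒ b_2 = 10 − 10 − 0 = 0. So H_2 ≅ 0.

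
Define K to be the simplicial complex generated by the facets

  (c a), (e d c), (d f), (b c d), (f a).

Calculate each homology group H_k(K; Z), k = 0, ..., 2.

K has 6 vertices, 8 edges, 2 triangles.
rank ∂_0 = 0, rank ∂_1 = 5 ⇒ b_0 = 6 − 0 − 5 = 1; all invariant factors of ∂_1 are 1 so no torsion. So H_0 ≅ Z.
rank ∂_1 = 5, rank ∂_2 = 2 ⇒ b_1 = 8 − 5 − 2 = 1; all invariant factors of ∂_2 are 1 so no torsion. So H_1 ≅ Z.
rank ∂_2 = 2, rank ∂_3 = 0 ⇒ b_2 = 2 − 2 − 0 = 0. So H_2 ≅ 0.

H_0 = Z,  H_1 = Z,  H_2 = 0.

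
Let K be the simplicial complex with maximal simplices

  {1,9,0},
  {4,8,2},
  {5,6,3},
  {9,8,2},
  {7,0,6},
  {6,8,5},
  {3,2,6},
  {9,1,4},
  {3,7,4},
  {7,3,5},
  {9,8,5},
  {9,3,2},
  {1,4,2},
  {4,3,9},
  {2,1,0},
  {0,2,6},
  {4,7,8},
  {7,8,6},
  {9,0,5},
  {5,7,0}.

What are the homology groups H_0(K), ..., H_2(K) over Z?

Order the vertices as 0 < 1 < 2 < 3 < 4 < 5 < 6 < 7 < 8 < 9. Listing each simplex with vertices in this order, K has dimension 2 with simplices:

  0-simplices (10): [0], [1], [2], [3], [4], [5], [6], [7], [8], [9]
  1-simplices (30): (30 of them)
  2-simplices (20): (20 of them)

Hence C_0 ≅ Z^10, C_1 ≅ Z^30, C_2 ≅ Z^20.

The boundary map ∂_1: C_1 → C_0 sends each edge [p,q] (with p < q) to q − p. For instance
  ∂[2,3] = [3] − [2].
The resulting 10×30 matrix has rank 9, and its Smith normal form has invariant factors (1,1,1,1,1,1,1,1,1).

Boundary ∂_2: C_2 → C_1 acts by ∂[p,q,r] = [q,r] − [p,r] + [p,q]. For instance
  ∂[0,5,9] = [5,9] − [0,9] + [0,5],
  ∂[0,2,6] = [2,6] − [0,6] + [0,2].
The 30×20 boundary matrix has rank 20 and Smith normal form diag(1,1,1,1,1,1,1,1,1,1,1,1,1,1,1,1,1,1,1,2).

Now H_k = ker ∂_k / im ∂_{k+1}, so:

  H_0: rank C_0 − rank ∂_1 = 10 − 9 = 1, and the invariant factors of ∂_1 are all 1, so H_0 ≅ Z.
  H_1: rank ker ∂_1 − rank ∂_2 = (30 − 9) − 20 = 1, and ∂_2 has invariant factor 2 > 1, so H_1 ≅ Z ⊕ Z_2.
  H_2: rank ker ∂_2 − rank ∂_3 = (20 − 20) − 0 = 0, and there is no ∂_3, so H_2 ≅ 0.

H_0 = Z,  H_1 = Z ⊕ Z_2,  H_2 = 0.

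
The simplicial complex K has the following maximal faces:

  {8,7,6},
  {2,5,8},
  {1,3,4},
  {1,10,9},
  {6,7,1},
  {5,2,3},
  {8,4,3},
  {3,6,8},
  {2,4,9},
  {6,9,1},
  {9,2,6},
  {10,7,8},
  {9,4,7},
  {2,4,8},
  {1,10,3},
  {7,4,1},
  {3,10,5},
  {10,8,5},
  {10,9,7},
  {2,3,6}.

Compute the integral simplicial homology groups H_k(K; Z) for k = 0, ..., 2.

K has 10 vertices, 30 edges, 20 triangles.
rank ∂_0 = 0, rank ∂_1 = 9 ⇒ b_0 = 10 − 0 − 9 = 1; all invariant factors of ∂_1 are 1 so no torsion. So H_0 ≅ Z.
rank ∂_1 = 9, rank ∂_2 = 20 ⇒ b_1 = 30 − 9 − 20 = 1; ∂_2 has invariant factor(s) [2] giving torsion. So H_1 ≅ Z ⊕ Z/2Z.
rank ∂_2 = 20, rank ∂_3 = 0 ⇒ b_2 = 20 − 20 − 0 = 0. So H_2 ≅ 0.

H_0 ≅ Z,  H_1 ≅ Z ⊕ Z/2Z,  H_2 = 0.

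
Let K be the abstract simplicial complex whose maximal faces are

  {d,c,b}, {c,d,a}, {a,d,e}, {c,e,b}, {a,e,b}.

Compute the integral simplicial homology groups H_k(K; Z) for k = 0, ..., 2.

We work with the vertex ordering a < b < c < d < e. The simplices of K, each written with vertices in increasing order, are:

  0-simplices (5): a, b, c, d, e
  1-simplices (10): ab, ac, ad, ae, bc, bd, be, cd, ce, de
  2-simplices (5): abe, acd, ade, bcd, bce

giving chain groups C_0 ≅ Z^5, C_1 ≅ Z^10, C_2 ≅ Z^5.

∂_1: C_1 → C_0 is given by ∂[p,q] = [q] − [p]. For instance
  ∂de = e − d.
As a 5×10 matrix over Z this has rank 4, with invariant factors (1,1,1,1).

Boundary ∂_2: C_2 → C_1 maps a triangle to the signed sum of its edges. For instance
  ∂ade = de − ae + ad,
  ∂abe = be − ae + ab.
As a 10×5 matrix over Z this has rank 5, with invariant factors (1,1,1,1,1).

From H_k ≅ ker(∂_k) / im(∂_{k+1}) we obtain:

  H_0: rank C_0 − rank ∂_1 = 5 − 4 = 1, and the invariant factors of ∂_1 are all 1, so H_0 ≅ Z.
  H_1: rank ker ∂_1 − rank ∂_2 = (10 − 4) − 5 = 1, and the invariant factors of ∂_2 are all 1, so H_1 ≅ Z.
  H_2: rank ker ∂_2 − rank ∂_3 = (5 − 5) − 0 = 0, and there is no ∂_3, so H_2 ≅ 0.

(K is a triangulation of the Möbius band.)

H_0 = Z,  H_1 = Z,  H_2 = 0.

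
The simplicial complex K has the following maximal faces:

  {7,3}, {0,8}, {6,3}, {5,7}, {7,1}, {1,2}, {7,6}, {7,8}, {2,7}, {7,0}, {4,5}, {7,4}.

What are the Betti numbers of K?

Order the vertices as 0 < 1 < 2 < 3 < 4 < 5 < 6 < 7 < 8. Listing each simplex with vertices in this order, K has dimension 1 with simplices:

  0-simplices (9): [0], [1], [2], [3], [4], [5], [6], [7], [8]
  1-simplices (12): [0,7], [0,8], [1,2], [1,7], [2,7], [3,6], [3,7], [4,5], [4,7], [5,7], [6,7], [7,8]

so the chain groups are C_0 ≅ Z^9, C_1 ≅ Z^12.

∂_1: C_1 → C_0 is given by ∂[p,q] = [q] − [p]. For instance
  ∂[6,7] = [7] − [6].
The resulting 9×12 matrix has rank 8, and its Smith normal form has invariant factors (1,1,1,1,1,1,1,1).

Reading off H_k = ker ∂_k / im ∂_{k+1}:

  H_0: rank C_0 − rank ∂_1 = 9 − 8 = 1, and the invariant factors of ∂_1 are all 1, so H_0 ≅ Z.
  H_1: rank ker ∂_1 − rank ∂_2 = (12 − 8) − 0 = 4, and there is no ∂_2, so H_1 ≅ Z^4.

Hence the Betti numbers are b_0 = 1, b_1 = 4.

b_0 = 1, b_1 = 4.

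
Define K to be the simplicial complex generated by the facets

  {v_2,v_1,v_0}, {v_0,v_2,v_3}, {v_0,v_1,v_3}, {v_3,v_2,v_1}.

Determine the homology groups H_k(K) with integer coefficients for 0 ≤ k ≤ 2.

H_0 = Z,  H_1 = 0,  H_2 = Z.

Order the vertices as v_0 < v_1 < v_2 < v_3. Listing each simplex with vertices in this order, K has dimension 2 with simplices:

  0-simplices (4): [v_0], [v_1], [v_2], [v_3]
  1-simplices (6): [v_0,v_1], [v_0,v_2], [v_0,v_3], [v_1,v_2], [v_1,v_3], [v_2,v_3]
  2-simplices (4): [v_0,v_1,v_2], [v_0,v_1,v_3], [v_0,v_2,v_3], [v_1,v_2,v_3]

so the chain groups are C_0 ≅ Z^4, C_1 ≅ Z^6, C_2 ≅ Z^4.

∂_1: C_1 → C_0 is given by ∂[p,q] = [q] − [p]. For instance
  ∂[v_0,v_2] = [v_2] − [v_0].
The resulting 4×6 matrix has rank 3, and its Smith normal form has invariant factors (1,1,1).

∂_2: C_2 → C_1 acts by ∂[p,q,r] = [q,r] − [p,r] + [p,q]. For instance
  ∂[v_0,v_1,v_2] = [v_1,v_2] − [v_0,v_2] + [v_0,v_1],
  ∂[v_1,v_2,v_3] = [v_2,v_3] − [v_1,v_3] + [v_1,v_2].
This gives a 6×4 integer matrix of rank 3; reducing to Smith normal form yields diagonal entries (1,1,1).

Computing H_k = (kernel of ∂_k) / (image of ∂_{k+1}):

  H_0: rank C_0 − rank ∂_1 = 4 − 3 = 1, and the invariant factors of ∂_1 are all 1, so H_0 = Z.
  H_1: rank ker ∂_1 − rank ∂_2 = (6 − 3) − 3 = 0, and the invariant factors of ∂_2 are all 1, so H_1 = 0.
  H_2: rank ker ∂_2 − rank ∂_3 = (4 − 3) − 0 = 1, and there is no ∂_3, so H_2 = Z.

As a check, the Euler characteristic is 4 − 6 + 4 = 2, which agrees with 1 − 0 + 1 = 2.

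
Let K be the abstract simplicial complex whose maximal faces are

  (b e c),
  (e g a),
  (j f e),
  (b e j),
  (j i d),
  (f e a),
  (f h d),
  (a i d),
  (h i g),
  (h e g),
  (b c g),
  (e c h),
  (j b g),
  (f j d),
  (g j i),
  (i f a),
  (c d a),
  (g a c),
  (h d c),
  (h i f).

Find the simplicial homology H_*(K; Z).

We work with the vertex ordering a < b < c < d < e < f < g < h < i < j. The simplices of K, each written with vertices in increasing order, are:

  0-simplices (10): a, b, c, d, e, f, g, h, i, j
  1-simplices (30): ac, ad, ae, af, ag, ai, bc, be, bg, bj, cd, ce, cg, ch, df, dh, di, dj, ef, eg, eh, ej, fh, fi, fj, gh, gi, gj, hi, ij
  2-simplices (20): acd, acg, adi, aef, aeg, afi, bce, bcg, bej, bgj, cdh, ceh, dfh, dfj, dij, efj, egh, fhi, ghi, gij

giving chain groups C_0 ≅ Z^10, C_1 ≅ Z^30, C_2 ≅ Z^20.

Boundary ∂_1: C_1 → C_0 sends each edge [p,q] (with p < q) to q − p. For instance
  ∂bc = c − b.
The resulting 10×30 matrix has rank 9, and its Smith normal form has invariant factors (1,1,1,1,1,1,1,1,1).

∂_2: C_2 → C_1 sends each 2-simplex [p,q,r] to [q,r] − [p,r] + [p,q]. For instance
  ∂ghi = hi − gi + gh,
  ∂fhi = hi − fi + fh.
As a 30×20 matrix over Z this has rank 20, with invariant factors (1,1,1,1,1,1,1,1,1,1,1,1,1,1,1,1,1,1,1,2).

Now H_k = ker ∂_k / im ∂_{k+1}, so:

  H_0: rank C_0 − rank ∂_1 = 10 − 9 = 1, and the invariant factors of ∂_1 are all 1, so H_0 ≅ Z.
  H_1: rank ker ∂_1 − rank ∂_2 = (30 − 9) − 20 = 1, and ∂_2 has invariant factor 2 > 1, so H_1 ≅ Z ⊕ Z/2.
  H_2: rank ker ∂_2 − rank ∂_3 = (20 − 20) − 0 = 0, and there is no ∂_3, so H_2 ≅ 0.

As a check, the Euler characteristic is 10 − 30 + 20 = 0, which agrees with 1 − 1 + 0 = 0.

H_0 = Z,  H_1 = Z ⊕ Z/2,  H_2 = 0.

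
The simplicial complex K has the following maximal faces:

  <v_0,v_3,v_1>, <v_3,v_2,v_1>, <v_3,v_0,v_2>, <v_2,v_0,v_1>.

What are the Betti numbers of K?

Order the vertices as v_0 < v_1 < v_2 < v_3. Listing each simplex with vertices in this order, K has dimension 2 with simplices:

  0-simplices (4): [v_0], [v_1], [v_2], [v_3]
  1-simplices (6): [v_0,v_1], [v_0,v_2], [v_0,v_3], [v_1,v_2], [v_1,v_3], [v_2,v_3]
  2-simplices (4): [v_0,v_1,v_2], [v_0,v_1,v_3], [v_0,v_2,v_3], [v_1,v_2,v_3]

giving chain groups C_0 ≅ Z^4, C_1 ≅ Z^6, C_2 ≅ Z^4.

The boundary map ∂_1: C_1 → C_0 sends each edge [p,q] (with p < q) to q − p.
The resulting 4×6 matrix has rank 3, and its Smith normal form has invariant factors (1,1,1).

The boundary map ∂_2: C_2 → C_1 maps a triangle to the signed sum of its edges. For instance
  ∂[v_0,v_1,v_3] = [v_1,v_3] − [v_0,v_3] + [v_0,v_1],
  ∂[v_1,v_2,v_3] = [v_2,v_3] − [v_1,v_3] + [v_1,v_2].
The 6×4 boundary matrix has rank 3 and Smith normal form diag(1,1,1).

Now H_k = ker ∂_k / im ∂_{k+1}, so:

  H_0: rank C_0 − rank ∂_1 = 4 − 3 = 1, and the invariant factors of ∂_1 are all 1, so H_0 = Z.
  H_1: rank ker ∂_1 − rank ∂_2 = (6 − 3) − 3 = 0, and the invariant factors of ∂_2 are all 1, so H_1 = 0.
  H_2: rank ker ∂_2 − rank ∂_3 = (4 − 3) − 0 = 1, and there is no ∂_3, so H_2 = Z.

Hence the Betti numbers are b_0 = 1, b_1 = 0, b_2 = 1.

b_0 = 1, b_1 = 0, b_2 = 1.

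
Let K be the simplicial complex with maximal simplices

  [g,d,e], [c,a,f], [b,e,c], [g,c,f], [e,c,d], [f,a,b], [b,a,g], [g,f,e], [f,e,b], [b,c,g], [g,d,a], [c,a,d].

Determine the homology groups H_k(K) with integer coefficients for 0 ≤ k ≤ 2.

H_0 = Z,  H_1 = Z_2,  H_2 = 0.

Take the total order a < b < c < d < e < f < g on the vertex set. Then K (dimension 2) consists of the simplices:

  0-simplices (7): a, b, c, d, e, f, g
  1-simplices (18): ab, ac, ad, af, ag, bc, be, bf, bg, cd, ce, cf, cg, de, dg, ef, eg, fg
  2-simplices (12): abf, abg, acd, acf, adg, bce, bcg, bef, cde, cfg, deg, efg

Hence C_0 ≅ Z^7, C_1 ≅ Z^18, C_2 ≅ Z^12.

Boundary ∂_1: C_1 → C_0 sends each edge [p,q] (with p < q) to q − p. For instance
  ∂ab = b − a.
This gives a 7×18 integer matrix of rank 6; reducing to Smith normal form yields diagonal entries (1,1,1,1,1,1).

∂_2: C_2 → C_1 sends each 2-simplex [p,q,r] to [q,r] − [p,r] + [p,q]. For instance
  ∂bef = ef − bf + be,
  ∂deg = eg − dg + de.
This gives a 18×12 integer matrix of rank 12; reducing to Smith normal form yields diagonal entries (1,1,1,1,1,1,1,1,1,1,1,2).

From H_k ≅ ker(∂_k) / im(∂_{k+1}) we obtain:

  H_0: rank C_0 − rank ∂_1 = 7 − 6 = 1, and the invariant factors of ∂_1 are all 1, so H_0 ≅ Z.
  H_1: rank ker ∂_1 − rank ∂_2 = (18 − 6) − 12 = 0, and ∂_2 has invariant factor 2 > 1, so H_1 ≅ Z_2.
  H_2: rank ker ∂_2 − rank ∂_3 = (12 − 12) − 0 = 0, and there is no ∂_3, so H_2 ≅ 0.

As a check, the Euler characteristic is 7 − 18 + 12 = 1, which agrees with 1 − 0 + 0 = 1.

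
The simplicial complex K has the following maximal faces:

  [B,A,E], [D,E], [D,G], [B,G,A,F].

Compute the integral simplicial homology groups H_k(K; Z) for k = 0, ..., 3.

H_0 = Z,  H_1 = Z,  H_2 = 0,  H_3 = 0.

Take the total order A < B < D < E < F < G on the vertex set. Then K (dimension 3) consists of the simplices:

  0-simplices (6): A, B, D, E, F, G
  1-simplices (10): AB, AE, AF, AG, BE, BF, BG, DE, DG, FG
  2-simplices (5): ABE, ABF, ABG, AFG, BFG
  3-simplices (1): ABFG

Hence C_0 ≅ Z^6, C_1 ≅ Z^10, C_2 ≅ Z^5, C_3 ≅ Z^1.

The boundary map ∂_1: C_1 → C_0 is given by ∂[p,q] = [q] − [p]. For instance
  ∂FG = G − F.
This gives a 6×10 integer matrix of rank 5; reducing to Smith normal form yields diagonal entries (1,1,1,1,1).

Boundary ∂_2: C_2 → C_1 maps a triangle to the signed sum of its edges. For instance
  ∂ABE = BE − AE + AB,
  ∂ABF = BF − AF + AB.
This gives a 10×5 integer matrix of rank 4; reducing to Smith normal form yields diagonal entries (1,1,1,1).

Boundary ∂_3: C_3 → C_2 sends each 3-simplex σ to the alternating sum Σ_i (−1)^i (σ with its i-th vertex removed). For instance
  ∂ABFG = BFG − AFG + ABG − ABF.
The 5×1 boundary matrix has rank 1 and Smith normal form diag(1).

Now H_k = ker ∂_k / im ∂_{k+1}, so:

  H_0: rank C_0 − rank ∂_1 = 6 − 5 = 1, and the invariant factors of ∂_1 are all 1, so H_0 ≅ Z.
  H_1: rank ker ∂_1 − rank ∂_2 = (10 − 5) − 4 = 1, and the invariant factors of ∂_2 are all 1, so H_1 ≅ Z.
  H_2: rank ker ∂_2 − rank ∂_3 = (5 − 4) − 1 = 0, and the invariant factors of ∂_3 are all 1, so H_2 ≅ 0.
  H_3: rank ker ∂_3 − rank ∂_4 = (1 − 1) − 0 = 0, and there is no ∂_4, so H_3 ≅ 0.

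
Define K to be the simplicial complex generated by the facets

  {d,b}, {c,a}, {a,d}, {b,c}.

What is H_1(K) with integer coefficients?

H_1 ≅ Z.

Fix the vertex order a < b < c < d and write every simplex with vertices in increasing order. Then dim K = 1 and the simplices of K are:

  0-simplices (4): a, b, c, d
  1-simplices (4): ac, ad, bc, bd

giving chain groups C_0 ≅ Z^4, C_1 ≅ Z^4.

∂_1: C_1 → C_0 maps an edge to its endpoints' difference, ∂[p,q] = q − p. For instance
  ∂bc = c − b.
As a 4×4 matrix over Z this has rank 3, with invariant factors (1,1,1).

Computing H_k = (kernel of ∂_k) / (image of ∂_{k+1}):

  H_1: rank ker ∂_1 − rank ∂_2 = (4 − 3) − 0 = 1, and there is no ∂_2, so H_1 ≅ Z.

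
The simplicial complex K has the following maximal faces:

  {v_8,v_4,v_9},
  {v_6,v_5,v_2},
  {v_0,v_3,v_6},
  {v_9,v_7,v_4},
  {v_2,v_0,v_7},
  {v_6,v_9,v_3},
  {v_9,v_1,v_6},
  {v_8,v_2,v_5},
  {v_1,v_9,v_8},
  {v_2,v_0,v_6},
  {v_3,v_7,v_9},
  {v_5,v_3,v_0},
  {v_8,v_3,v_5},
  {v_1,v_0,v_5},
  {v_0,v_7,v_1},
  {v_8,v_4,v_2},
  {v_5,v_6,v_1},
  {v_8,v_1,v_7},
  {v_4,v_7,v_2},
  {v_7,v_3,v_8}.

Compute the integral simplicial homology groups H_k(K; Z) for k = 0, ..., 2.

Fix the vertex order v_0 < v_1 < v_2 < v_3 < v_4 < v_5 < v_6 < v_7 < v_8 < v_9 and write every simplex with vertices in increasing order. Then dim K = 2 and the simplices of K are:

  0-simplices (10): [v_0], [v_1], [v_2], [v_3], [v_4], [v_5], [v_6], [v_7], [v_8], [v_9]
  1-simplices (30): (30 of them)
  2-simplices (20): (20 of them)

so the chain groups are C_0 ≅ Z^10, C_1 ≅ Z^30, C_2 ≅ Z^20.

The boundary map ∂_1: C_1 → C_0 maps an edge to its endpoints' difference, ∂[p,q] = q − p.
The 10×30 boundary matrix has rank 9 and Smith normal form diag(1,1,1,1,1,1,1,1,1).

Boundary ∂_2: C_2 → C_1 acts by ∂[p,q,r] = [q,r] − [p,r] + [p,q]. For instance
  ∂[v_1,v_6,v_9] = [v_6,v_9] − [v_1,v_9] + [v_1,v_6],
  ∂[v_2,v_5,v_8] = [v_5,v_8] − [v_2,v_8] + [v_2,v_5].
This gives a 30×20 integer matrix of rank 20; reducing to Smith normal form yields diagonal entries (1,1,1,1,1,1,1,1,1,1,1,1,1,1,1,1,1,1,1,2).

From H_k ≅ ker(∂_k) / im(∂_{k+1}) we obtain:

  H_0: rank C_0 − rank ∂_1 = 10 − 9 = 1, and the invariant factors of ∂_1 are all 1, so H_0 ≅ Z.
  H_1: rank ker ∂_1 − rank ∂_2 = (30 − 9) − 20 = 1, and ∂_2 has invariant factor 2 > 1, so H_1 ≅ Z ⊕ Z_2.
  H_2: rank ker ∂_2 − rank ∂_3 = (20 − 20) − 0 = 0, and there is no ∂_3, so H_2 ≅ 0.

H_0 ≅ Z,  H_1 ≅ Z ⊕ Z_2,  H_2 = 0.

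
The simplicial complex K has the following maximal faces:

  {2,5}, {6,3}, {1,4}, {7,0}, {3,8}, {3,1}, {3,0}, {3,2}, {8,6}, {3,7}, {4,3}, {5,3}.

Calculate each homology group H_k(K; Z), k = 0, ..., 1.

We work with the vertex ordering 0 < 1 < 2 < 3 < 4 < 5 < 6 < 7 < 8. The simplices of K, each written with vertices in increasing order, are:

  0-simplices (9): [0], [1], [2], [3], [4], [5], [6], [7], [8]
  1-simplices (12): [0,3], [0,7], [1,3], [1,4], [2,3], [2,5], [3,4], [3,5], [3,6], [3,7], [3,8], [6,8]

so the chain groups are C_0 ≅ Z^9, C_1 ≅ Z^12.

∂_1: C_1 → C_0 sends each edge [p,q] (with p < q) to q − p.
This gives a 9×12 integer matrix of rank 8; reducing to Smith normal form yields diagonal entries (1,1,1,1,1,1,1,1).

Reading off H_k = ker ∂_k / im ∂_{k+1}:

  H_0: rank C_0 − rank ∂_1 = 9 − 8 = 1, and the invariant factors of ∂_1 are all 1, so H_0 = Z.
  H_1: rank ker ∂_1 − rank ∂_2 = (12 − 8) − 0 = 4, and there is no ∂_2, so H_1 = Z^4.

As a check, the Euler characteristic is 9 − 12 = -3, which agrees with 1 − 4 = -3.
(K is a triangulation of a wedge of 4 circles.)

H_0 ≅ Z,  H_1 ≅ Z^4.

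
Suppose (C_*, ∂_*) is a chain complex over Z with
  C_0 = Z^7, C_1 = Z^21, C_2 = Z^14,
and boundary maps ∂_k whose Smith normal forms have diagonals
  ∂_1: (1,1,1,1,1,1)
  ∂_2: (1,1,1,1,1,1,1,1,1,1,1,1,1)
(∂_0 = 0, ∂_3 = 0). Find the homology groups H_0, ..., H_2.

H_0: b_0 = 7 − 0 − 6 = 1; torsion from ∂_1 factors > 1: none. So H_0 ≅ Z.
H_1: b_1 = 21 − 6 − 13 = 2; torsion from ∂_2 factors > 1: none. So H_1 ≅ Z^2.
H_2: b_2 = 14 − 13 − 0 = 1; torsion from ∂_3 factors > 1: none. So H_2 ≅ Z.

H_0 ≅ Z,  H_1 ≅ Z^2,  H_2 ≅ Z.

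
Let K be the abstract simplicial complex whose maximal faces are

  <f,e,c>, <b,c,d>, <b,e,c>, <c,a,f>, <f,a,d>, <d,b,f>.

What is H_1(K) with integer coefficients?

H_1 = Z.

We work with the vertex ordering a < b < c < d < e < f. The simplices of K, each written with vertices in increasing order, are:

  0-simplices (6): a, b, c, d, e, f
  1-simplices (12): ac, ad, af, bc, bd, be, bf, cd, ce, cf, df, ef
  2-simplices (6): acf, adf, bcd, bce, bdf, cef

so the chain groups are C_0 ≅ Z^6, C_1 ≅ Z^12, C_2 ≅ Z^6.

Boundary ∂_1: C_1 → C_0 maps an edge to its endpoints' difference, ∂[p,q] = q − p.
The resulting 6×12 matrix has rank 5, and its Smith normal form has invariant factors (1,1,1,1,1).

∂_2: C_2 → C_1 maps a triangle to the signed sum of its edges. For instance
  ∂cef = ef − cf + ce,
  ∂bce = ce − be + bc.
As a 12×6 matrix over Z this has rank 6, with invariant factors (1,1,1,1,1,1).

Now H_k = ker ∂_k / im ∂_{k+1}, so:

  H_1: rank ker ∂_1 − rank ∂_2 = (12 − 5) − 6 = 1, and the invariant factors of ∂_2 are all 1, so H_1 ≅ Z.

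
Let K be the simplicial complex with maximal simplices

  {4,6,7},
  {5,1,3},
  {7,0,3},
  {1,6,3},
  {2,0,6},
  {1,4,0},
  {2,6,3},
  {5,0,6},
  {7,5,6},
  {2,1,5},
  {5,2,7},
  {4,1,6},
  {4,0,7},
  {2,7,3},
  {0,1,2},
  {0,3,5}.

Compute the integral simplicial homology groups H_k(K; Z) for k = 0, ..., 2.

Take the total order 0 < 1 < 2 < 3 < 4 < 5 < 6 < 7 on the vertex set. Then K (dimension 2) consists of the simplices:

  0-simplices (8): [0], [1], [2], [3], [4], [5], [6], [7]
  1-simplices (24): (24 of them)
  2-simplices (16): [0,1,2], [0,1,4], [0,2,6], [0,3,5], [0,3,7], [0,4,7], [0,5,6], [1,2,5], [1,3,5], [1,3,6], [1,4,6], [2,3,6], [2,3,7], [2,5,7], [4,6,7], [5,6,7]

so the chain groups are C_0 ≅ Z^8, C_1 ≅ Z^24, C_2 ≅ Z^16.

The boundary map ∂_1: C_1 → C_0 sends each edge [p,q] (with p < q) to q − p. For instance
  ∂[1,3] = [3] − [1].
The resulting 8×24 matrix has rank 7, and its Smith normal form has invariant factors (1,1,1,1,1,1,1).

Boundary ∂_2: C_2 → C_1 acts by ∂[p,q,r] = [q,r] − [p,r] + [p,q]. For instance
  ∂[2,3,7] = [3,7] − [2,7] + [2,3],
  ∂[1,4,6] = [4,6] − [1,6] + [1,4].
The resulting 24×16 matrix has rank 15, and its Smith normal form has invariant factors (1,1,1,1,1,1,1,1,1,1,1,1,1,1,1).

Now H_k = ker ∂_k / im ∂_{k+1}, so:

  H_0: rank C_0 − rank ∂_1 = 8 − 7 = 1, and the invariant factors of ∂_1 are all 1, so H_0 = Z.
  H_1: rank ker ∂_1 − rank ∂_2 = (24 − 7) − 15 = 2, and the invariant factors of ∂_2 are all 1, so H_1 = Z^2.
  H_2: rank ker ∂_2 − rank ∂_3 = (16 − 15) − 0 = 1, and there is no ∂_3, so H_2 = Z.

H_0 ≅ Z,  H_1 ≅ Z^2,  H_2 ≅ Z.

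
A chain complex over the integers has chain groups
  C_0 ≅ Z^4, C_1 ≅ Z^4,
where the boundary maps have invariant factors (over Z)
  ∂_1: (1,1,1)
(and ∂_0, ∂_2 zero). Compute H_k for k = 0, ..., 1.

H_0 ≅ Z,  H_1 ≅ Z.

H_0: b_0 = 4 − 0 − 3 = 1; torsion from ∂_1 factors > 1: none. So H_0 ≅ Z.
H_1: b_1 = 4 − 3 − 0 = 1; torsion from ∂_2 factors > 1: none. So H_1 ≅ Z.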